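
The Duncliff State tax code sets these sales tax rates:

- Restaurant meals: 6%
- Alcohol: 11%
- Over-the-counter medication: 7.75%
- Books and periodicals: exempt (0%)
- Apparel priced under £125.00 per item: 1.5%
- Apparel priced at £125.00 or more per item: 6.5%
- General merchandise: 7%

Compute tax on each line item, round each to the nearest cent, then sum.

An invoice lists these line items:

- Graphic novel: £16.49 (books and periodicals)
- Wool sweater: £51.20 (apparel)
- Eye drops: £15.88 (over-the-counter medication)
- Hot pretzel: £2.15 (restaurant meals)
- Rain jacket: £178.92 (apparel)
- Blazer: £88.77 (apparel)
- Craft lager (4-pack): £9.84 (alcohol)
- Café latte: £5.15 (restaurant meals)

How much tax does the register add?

Graphic novel £16.49: books and periodicals → 0% → £0.00
Wool sweater £51.20: apparel, under £125.00 → 1.5% → £0.77
Eye drops £15.88: over-the-counter medication → 7.75% → £1.23
Hot pretzel £2.15: restaurant meals → 6% → £0.13
Rain jacket £178.92: apparel, £125.00 or more → 6.5% → £11.63
Blazer £88.77: apparel, under £125.00 → 1.5% → £1.33
Craft lager (4-pack) £9.84: alcohol → 11% → £1.08
Café latte £5.15: restaurant meals → 6% → £0.31
Total tax = £0.77 + £1.23 + £0.13 + £11.63 + £1.33 + £1.08 + £0.31 = £16.48

£16.48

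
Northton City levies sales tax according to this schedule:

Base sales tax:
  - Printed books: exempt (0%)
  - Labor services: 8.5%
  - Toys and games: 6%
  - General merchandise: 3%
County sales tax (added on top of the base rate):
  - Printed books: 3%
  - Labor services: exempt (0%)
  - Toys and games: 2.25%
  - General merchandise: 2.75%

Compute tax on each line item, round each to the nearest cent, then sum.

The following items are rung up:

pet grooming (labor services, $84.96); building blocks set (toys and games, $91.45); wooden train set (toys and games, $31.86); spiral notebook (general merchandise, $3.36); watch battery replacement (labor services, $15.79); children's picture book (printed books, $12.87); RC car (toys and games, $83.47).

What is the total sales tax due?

Pet grooming $84.96: labor services → 8.5% + 0% county = 8.5% → $7.22
Building blocks set $91.45: toys and games → 6% + 2.25% county = 8.25% → $7.54
Wooden train set $31.86: toys and games → 6% + 2.25% county = 8.25% → $2.63
Spiral notebook $3.36: general merchandise → 3% + 2.75% county = 5.75% → $0.19
Watch battery replacement $15.79: labor services → 8.5% + 0% county = 8.5% → $1.34
Children's picture book $12.87: printed books → 0% + 3% county = 3% → $0.39
RC car $83.47: toys and games → 6% + 2.25% county = 8.25% → $6.89
Total tax = $7.22 + $7.54 + $2.63 + $0.19 + $1.34 + $0.39 + $6.89 = $26.20

$26.20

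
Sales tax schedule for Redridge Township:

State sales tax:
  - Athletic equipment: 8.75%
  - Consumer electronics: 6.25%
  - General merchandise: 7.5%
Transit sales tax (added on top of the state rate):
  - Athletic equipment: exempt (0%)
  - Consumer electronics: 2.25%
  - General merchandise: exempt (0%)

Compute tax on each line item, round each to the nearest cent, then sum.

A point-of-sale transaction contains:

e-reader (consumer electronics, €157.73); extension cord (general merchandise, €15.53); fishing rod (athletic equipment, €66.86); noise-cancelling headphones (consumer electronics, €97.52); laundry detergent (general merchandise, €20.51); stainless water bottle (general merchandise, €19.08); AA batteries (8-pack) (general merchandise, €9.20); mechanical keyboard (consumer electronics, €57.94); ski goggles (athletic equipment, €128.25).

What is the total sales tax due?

E-reader €157.73: consumer electronics → 6.25% + 2.25% transit = 8.5% → €13.41
Extension cord €15.53: general merchandise → 7.5% + 0% transit = 7.5% → €1.16
Fishing rod €66.86: athletic equipment → 8.75% + 0% transit = 8.75% → €5.85
Noise-cancelling headphones €97.52: consumer electronics → 6.25% + 2.25% transit = 8.5% → €8.29
Laundry detergent €20.51: general merchandise → 7.5% + 0% transit = 7.5% → €1.54
Stainless water bottle €19.08: general merchandise → 7.5% + 0% transit = 7.5% → €1.43
AA batteries (8-pack) €9.20: general merchandise → 7.5% + 0% transit = 7.5% → €0.69
Mechanical keyboard €57.94: consumer electronics → 6.25% + 2.25% transit = 8.5% → €4.92
Ski goggles €128.25: athletic equipment → 8.75% + 0% transit = 8.75% → €11.22
Total tax = €13.41 + €1.16 + €5.85 + €8.29 + €1.54 + €1.43 + €0.69 + €4.92 + €11.22 = €48.51

€48.51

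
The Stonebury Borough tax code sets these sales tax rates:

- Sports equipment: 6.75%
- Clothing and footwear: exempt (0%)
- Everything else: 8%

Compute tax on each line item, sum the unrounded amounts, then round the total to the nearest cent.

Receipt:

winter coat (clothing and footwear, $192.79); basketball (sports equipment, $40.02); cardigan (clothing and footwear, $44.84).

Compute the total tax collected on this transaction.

Winter coat $192.79: clothing and footwear → 0% → $0.00
Basketball $40.02: sports equipment → 6.75% → $2.70135
Cardigan $44.84: clothing and footwear → 0% → $0.00
Unrounded tax sum = $2.70135 → $2.70

$2.70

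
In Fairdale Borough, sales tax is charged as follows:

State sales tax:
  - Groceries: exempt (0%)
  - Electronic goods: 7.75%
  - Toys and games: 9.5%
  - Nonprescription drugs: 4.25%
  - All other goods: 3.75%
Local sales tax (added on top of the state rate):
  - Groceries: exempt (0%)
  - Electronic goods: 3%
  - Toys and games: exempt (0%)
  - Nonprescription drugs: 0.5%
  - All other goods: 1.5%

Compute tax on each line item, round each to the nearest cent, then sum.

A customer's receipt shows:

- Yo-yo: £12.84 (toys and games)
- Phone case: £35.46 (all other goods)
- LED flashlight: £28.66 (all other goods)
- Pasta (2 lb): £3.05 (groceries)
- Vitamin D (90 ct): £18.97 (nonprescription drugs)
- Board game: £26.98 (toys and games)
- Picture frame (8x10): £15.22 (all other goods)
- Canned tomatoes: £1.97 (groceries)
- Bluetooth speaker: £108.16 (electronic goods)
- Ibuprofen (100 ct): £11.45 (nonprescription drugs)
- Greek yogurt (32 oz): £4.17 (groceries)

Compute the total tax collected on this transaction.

Yo-yo £12.84: toys and games → 9.5% + 0% local = 9.5% → £1.22
Phone case £35.46: all other goods → 3.75% + 1.5% local = 5.25% → £1.86
LED flashlight £28.66: all other goods → 3.75% + 1.5% local = 5.25% → £1.50
Pasta (2 lb) £3.05: groceries → 0% + 0% local = 0% → £0.00
Vitamin D (90 ct) £18.97: nonprescription drugs → 4.25% + 0.5% local = 4.75% → £0.90
Board game £26.98: toys and games → 9.5% + 0% local = 9.5% → £2.56
Picture frame (8x10) £15.22: all other goods → 3.75% + 1.5% local = 5.25% → £0.80
Canned tomatoes £1.97: groceries → 0% + 0% local = 0% → £0.00
Bluetooth speaker £108.16: electronic goods → 7.75% + 3% local = 10.75% → £11.63
Ibuprofen (100 ct) £11.45: nonprescription drugs → 4.25% + 0.5% local = 4.75% → £0.54
Greek yogurt (32 oz) £4.17: groceries → 0% + 0% local = 0% → £0.00
Total tax = £1.22 + £1.86 + £1.50 + £0.90 + £2.56 + £0.80 + £11.63 + £0.54 = £21.01

£21.01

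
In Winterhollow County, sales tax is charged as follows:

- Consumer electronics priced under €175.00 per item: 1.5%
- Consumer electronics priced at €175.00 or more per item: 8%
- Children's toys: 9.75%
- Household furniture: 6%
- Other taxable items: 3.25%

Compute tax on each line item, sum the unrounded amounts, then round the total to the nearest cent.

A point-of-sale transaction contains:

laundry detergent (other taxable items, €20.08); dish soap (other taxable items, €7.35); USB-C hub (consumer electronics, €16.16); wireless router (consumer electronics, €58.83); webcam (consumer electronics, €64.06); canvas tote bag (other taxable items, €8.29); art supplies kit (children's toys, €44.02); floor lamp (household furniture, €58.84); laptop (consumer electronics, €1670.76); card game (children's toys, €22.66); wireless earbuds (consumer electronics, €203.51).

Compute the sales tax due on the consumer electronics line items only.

USB-C hub €16.16: consumer electronics, under €175.00 → 1.5% → €0.2424
Wireless router €58.83: consumer electronics, under €175.00 → 1.5% → €0.88245
Webcam €64.06: consumer electronics, under €175.00 → 1.5% → €0.9609
Laptop €1670.76: consumer electronics, €175.00 or more → 8% → €133.6608
Wireless earbuds €203.51: consumer electronics, €175.00 or more → 8% → €16.2808
Tax on consumer electronics: unrounded sum = €152.02735 → €152.03

€152.03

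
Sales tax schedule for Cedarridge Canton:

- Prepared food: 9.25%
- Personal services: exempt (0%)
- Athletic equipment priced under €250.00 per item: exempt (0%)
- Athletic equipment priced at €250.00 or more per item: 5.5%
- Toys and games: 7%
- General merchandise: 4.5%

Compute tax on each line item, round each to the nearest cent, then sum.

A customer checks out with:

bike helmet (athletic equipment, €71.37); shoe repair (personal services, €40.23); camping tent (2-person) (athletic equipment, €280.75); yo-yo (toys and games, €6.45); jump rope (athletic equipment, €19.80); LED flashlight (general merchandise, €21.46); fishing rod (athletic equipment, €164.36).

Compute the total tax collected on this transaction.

€16.86

Bike helmet €71.37: athletic equipment, under €250.00 → 0% → €0.00
Shoe repair €40.23: personal services → 0% → €0.00
Camping tent (2-person) €280.75: athletic equipment, €250.00 or more → 5.5% → €15.44
Yo-yo €6.45: toys and games → 7% → €0.45
Jump rope €19.80: athletic equipment, under €250.00 → 0% → €0.00
LED flashlight €21.46: general merchandise → 4.5% → €0.97
Fishing rod €164.36: athletic equipment, under €250.00 → 0% → €0.00
Total tax = €15.44 + €0.45 + €0.97 = €16.86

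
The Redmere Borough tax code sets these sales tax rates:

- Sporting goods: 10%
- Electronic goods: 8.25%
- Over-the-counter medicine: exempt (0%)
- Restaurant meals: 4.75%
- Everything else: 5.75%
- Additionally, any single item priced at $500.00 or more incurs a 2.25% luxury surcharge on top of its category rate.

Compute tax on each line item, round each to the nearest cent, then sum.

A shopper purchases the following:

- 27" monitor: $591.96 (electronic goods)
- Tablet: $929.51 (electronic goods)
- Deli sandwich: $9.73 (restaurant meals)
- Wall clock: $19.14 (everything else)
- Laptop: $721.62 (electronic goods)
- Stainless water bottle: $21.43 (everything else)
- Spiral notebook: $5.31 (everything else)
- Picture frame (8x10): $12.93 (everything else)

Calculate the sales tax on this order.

27" monitor $591.96: electronic goods → 8.25% + 2.25% surcharge = 10.5% → $62.16
Tablet $929.51: electronic goods → 8.25% + 2.25% surcharge = 10.5% → $97.60
Deli sandwich $9.73: restaurant meals → 4.75% → $0.46
Wall clock $19.14: everything else → 5.75% → $1.10
Laptop $721.62: electronic goods → 8.25% + 2.25% surcharge = 10.5% → $75.77
Stainless water bottle $21.43: everything else → 5.75% → $1.23
Spiral notebook $5.31: everything else → 5.75% → $0.31
Picture frame (8x10) $12.93: everything else → 5.75% → $0.74
Total tax = $62.16 + $97.60 + $0.46 + $1.10 + $75.77 + $1.23 + $0.31 + $0.74 = $239.37

$239.37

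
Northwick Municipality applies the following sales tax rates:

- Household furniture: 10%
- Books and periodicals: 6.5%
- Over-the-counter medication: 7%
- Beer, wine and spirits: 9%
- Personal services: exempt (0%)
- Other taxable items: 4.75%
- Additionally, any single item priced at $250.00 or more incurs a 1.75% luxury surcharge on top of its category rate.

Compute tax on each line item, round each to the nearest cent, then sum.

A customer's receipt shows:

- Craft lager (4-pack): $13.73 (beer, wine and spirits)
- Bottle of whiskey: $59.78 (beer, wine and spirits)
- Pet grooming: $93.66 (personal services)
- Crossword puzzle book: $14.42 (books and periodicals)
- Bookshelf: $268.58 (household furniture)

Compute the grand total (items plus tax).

Craft lager (4-pack) $13.73: beer, wine and spirits → 9% → $1.24
Bottle of whiskey $59.78: beer, wine and spirits → 9% → $5.38
Pet grooming $93.66: personal services → 0% → $0.00
Crossword puzzle book $14.42: books and periodicals → 6.5% → $0.94
Bookshelf $268.58: household furniture → 10% + 1.75% surcharge = 11.75% → $31.56
Subtotal = $450.17; tax = $39.12; total due = $489.29

$489.29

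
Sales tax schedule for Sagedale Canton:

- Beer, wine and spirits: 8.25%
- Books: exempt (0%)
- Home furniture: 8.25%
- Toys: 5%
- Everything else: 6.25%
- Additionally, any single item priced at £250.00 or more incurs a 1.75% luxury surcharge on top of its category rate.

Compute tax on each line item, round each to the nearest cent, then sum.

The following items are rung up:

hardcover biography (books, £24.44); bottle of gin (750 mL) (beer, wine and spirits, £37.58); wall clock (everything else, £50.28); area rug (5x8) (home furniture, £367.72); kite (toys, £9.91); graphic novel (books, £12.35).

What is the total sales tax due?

£43.51

Hardcover biography £24.44: books → 0% → £0.00
Bottle of gin (750 mL) £37.58: beer, wine and spirits → 8.25% → £3.10
Wall clock £50.28: everything else → 6.25% → £3.14
Area rug (5x8) £367.72: home furniture → 8.25% + 1.75% surcharge = 10% → £36.77
Kite £9.91: toys → 5% → £0.50
Graphic novel £12.35: books → 0% → £0.00
Total tax = £3.10 + £3.14 + £36.77 + £0.50 = £43.51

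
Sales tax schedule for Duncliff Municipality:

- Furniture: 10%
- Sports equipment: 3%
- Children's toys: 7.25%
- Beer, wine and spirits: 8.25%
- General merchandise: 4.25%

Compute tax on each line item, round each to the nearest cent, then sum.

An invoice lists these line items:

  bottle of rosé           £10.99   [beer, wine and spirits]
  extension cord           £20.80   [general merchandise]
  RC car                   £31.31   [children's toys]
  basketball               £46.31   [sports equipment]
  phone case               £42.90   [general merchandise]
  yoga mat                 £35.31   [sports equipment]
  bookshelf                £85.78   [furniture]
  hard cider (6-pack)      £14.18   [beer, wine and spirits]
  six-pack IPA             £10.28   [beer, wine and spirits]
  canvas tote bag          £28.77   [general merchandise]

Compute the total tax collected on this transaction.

Bottle of rosé £10.99: beer, wine and spirits → 8.25% → £0.91
Extension cord £20.80: general merchandise → 4.25% → £0.88
RC car £31.31: children's toys → 7.25% → £2.27
Basketball £46.31: sports equipment → 3% → £1.39
Phone case £42.90: general merchandise → 4.25% → £1.82
Yoga mat £35.31: sports equipment → 3% → £1.06
Bookshelf £85.78: furniture → 10% → £8.58
Hard cider (6-pack) £14.18: beer, wine and spirits → 8.25% → £1.17
Six-pack IPA £10.28: beer, wine and spirits → 8.25% → £0.85
Canvas tote bag £28.77: general merchandise → 4.25% → £1.22
Total tax = £0.91 + £0.88 + £2.27 + £1.39 + £1.82 + £1.06 + £8.58 + £1.17 + £0.85 + £1.22 = £20.15

£20.15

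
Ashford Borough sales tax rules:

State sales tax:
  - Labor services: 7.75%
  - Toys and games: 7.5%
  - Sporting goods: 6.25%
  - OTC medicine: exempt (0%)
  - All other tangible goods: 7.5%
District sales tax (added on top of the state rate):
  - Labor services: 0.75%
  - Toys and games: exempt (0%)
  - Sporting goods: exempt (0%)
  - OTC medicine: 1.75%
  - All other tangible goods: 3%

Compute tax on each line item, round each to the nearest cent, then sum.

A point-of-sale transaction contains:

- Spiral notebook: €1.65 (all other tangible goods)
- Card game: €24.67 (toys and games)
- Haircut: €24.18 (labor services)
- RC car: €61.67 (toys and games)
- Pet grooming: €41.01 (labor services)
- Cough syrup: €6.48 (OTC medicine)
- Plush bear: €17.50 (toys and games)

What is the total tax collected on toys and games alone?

Card game €24.67: toys and games → 7.5% + 0% district = 7.5% → €1.85
RC car €61.67: toys and games → 7.5% + 0% district = 7.5% → €4.63
Plush bear €17.50: toys and games → 7.5% + 0% district = 7.5% → €1.31
Tax on toys and games = €1.85 + €4.63 + €1.31 = €7.79

€7.79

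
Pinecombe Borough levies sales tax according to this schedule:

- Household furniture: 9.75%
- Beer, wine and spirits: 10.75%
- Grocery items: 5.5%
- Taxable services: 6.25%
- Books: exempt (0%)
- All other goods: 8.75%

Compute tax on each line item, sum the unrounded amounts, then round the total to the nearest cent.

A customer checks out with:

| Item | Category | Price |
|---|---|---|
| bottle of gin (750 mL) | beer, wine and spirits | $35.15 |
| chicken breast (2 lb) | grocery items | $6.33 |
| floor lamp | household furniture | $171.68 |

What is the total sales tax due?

Bottle of gin (750 mL) $35.15: beer, wine and spirits → 10.75% → $3.778625
Chicken breast (2 lb) $6.33: grocery items → 5.5% → $0.34815
Floor lamp $171.68: household furniture → 9.75% → $16.7388
Unrounded tax sum = $20.865575 → $20.87

$20.87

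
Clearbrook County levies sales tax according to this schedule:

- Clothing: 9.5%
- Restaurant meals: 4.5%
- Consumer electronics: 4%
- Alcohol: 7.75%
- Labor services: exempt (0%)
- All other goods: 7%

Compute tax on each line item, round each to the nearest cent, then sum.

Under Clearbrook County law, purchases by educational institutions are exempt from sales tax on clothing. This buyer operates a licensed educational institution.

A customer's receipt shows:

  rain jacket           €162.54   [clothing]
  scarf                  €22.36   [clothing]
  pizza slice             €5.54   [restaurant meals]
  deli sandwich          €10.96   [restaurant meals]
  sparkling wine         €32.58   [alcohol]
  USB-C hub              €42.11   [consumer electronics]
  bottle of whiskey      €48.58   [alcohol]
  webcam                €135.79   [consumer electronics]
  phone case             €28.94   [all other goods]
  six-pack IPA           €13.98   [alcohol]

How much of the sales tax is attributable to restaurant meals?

€0.74

Pizza slice €5.54: restaurant meals → 4.5% → €0.25
Deli sandwich €10.96: restaurant meals → 4.5% → €0.49
Tax on restaurant meals = €0.25 + €0.49 = €0.74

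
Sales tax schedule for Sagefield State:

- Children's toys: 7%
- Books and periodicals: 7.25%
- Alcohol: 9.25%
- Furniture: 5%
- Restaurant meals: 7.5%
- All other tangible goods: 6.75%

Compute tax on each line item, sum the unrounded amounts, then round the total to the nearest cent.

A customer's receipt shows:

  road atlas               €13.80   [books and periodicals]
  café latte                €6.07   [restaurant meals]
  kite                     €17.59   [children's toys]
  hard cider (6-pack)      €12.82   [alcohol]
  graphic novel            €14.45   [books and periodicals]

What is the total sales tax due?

Road atlas €13.80: books and periodicals → 7.25% → €1.0005
Café latte €6.07: restaurant meals → 7.5% → €0.45525
Kite €17.59: children's toys → 7% → €1.2313
Hard cider (6-pack) €12.82: alcohol → 9.25% → €1.18585
Graphic novel €14.45: books and periodicals → 7.25% → €1.047625
Unrounded tax sum = €4.920525 → €4.92

€4.92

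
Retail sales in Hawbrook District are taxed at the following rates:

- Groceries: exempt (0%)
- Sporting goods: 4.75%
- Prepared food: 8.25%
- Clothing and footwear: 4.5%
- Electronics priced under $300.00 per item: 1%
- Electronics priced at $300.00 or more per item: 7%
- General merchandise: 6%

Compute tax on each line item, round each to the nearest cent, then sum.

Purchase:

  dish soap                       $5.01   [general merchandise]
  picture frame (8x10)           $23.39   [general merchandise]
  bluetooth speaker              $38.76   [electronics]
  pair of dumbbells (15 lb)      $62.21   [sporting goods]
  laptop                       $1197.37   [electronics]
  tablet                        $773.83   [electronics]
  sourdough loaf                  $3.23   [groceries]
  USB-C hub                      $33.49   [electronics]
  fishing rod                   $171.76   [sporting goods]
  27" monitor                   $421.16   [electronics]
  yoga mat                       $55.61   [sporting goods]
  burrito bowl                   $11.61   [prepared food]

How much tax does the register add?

$184.60

Dish soap $5.01: general merchandise → 6% → $0.30
Picture frame (8x10) $23.39: general merchandise → 6% → $1.40
Bluetooth speaker $38.76: electronics, under $300.00 → 1% → $0.39
Pair of dumbbells (15 lb) $62.21: sporting goods → 4.75% → $2.95
Laptop $1197.37: electronics, $300.00 or more → 7% → $83.82
Tablet $773.83: electronics, $300.00 or more → 7% → $54.17
Sourdough loaf $3.23: groceries → 0% → $0.00
USB-C hub $33.49: electronics, under $300.00 → 1% → $0.33
Fishing rod $171.76: sporting goods → 4.75% → $8.16
27" monitor $421.16: electronics, $300.00 or more → 7% → $29.48
Yoga mat $55.61: sporting goods → 4.75% → $2.64
Burrito bowl $11.61: prepared food → 8.25% → $0.96
Total tax = $0.30 + $1.40 + $0.39 + $2.95 + $83.82 + $54.17 + $0.33 + $8.16 + $29.48 + $2.64 + $0.96 = $184.60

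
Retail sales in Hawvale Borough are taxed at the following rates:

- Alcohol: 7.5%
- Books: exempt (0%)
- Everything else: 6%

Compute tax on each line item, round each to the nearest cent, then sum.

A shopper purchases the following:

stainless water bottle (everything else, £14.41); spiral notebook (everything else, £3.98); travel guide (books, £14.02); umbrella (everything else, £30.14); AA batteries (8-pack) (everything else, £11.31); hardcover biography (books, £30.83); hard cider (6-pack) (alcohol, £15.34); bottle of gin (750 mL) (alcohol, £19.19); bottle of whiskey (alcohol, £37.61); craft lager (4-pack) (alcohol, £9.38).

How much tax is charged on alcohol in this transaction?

£6.11

Hard cider (6-pack) £15.34: alcohol → 7.5% → £1.15
Bottle of gin (750 mL) £19.19: alcohol → 7.5% → £1.44
Bottle of whiskey £37.61: alcohol → 7.5% → £2.82
Craft lager (4-pack) £9.38: alcohol → 7.5% → £0.70
Tax on alcohol = £1.15 + £1.44 + £2.82 + £0.70 = £6.11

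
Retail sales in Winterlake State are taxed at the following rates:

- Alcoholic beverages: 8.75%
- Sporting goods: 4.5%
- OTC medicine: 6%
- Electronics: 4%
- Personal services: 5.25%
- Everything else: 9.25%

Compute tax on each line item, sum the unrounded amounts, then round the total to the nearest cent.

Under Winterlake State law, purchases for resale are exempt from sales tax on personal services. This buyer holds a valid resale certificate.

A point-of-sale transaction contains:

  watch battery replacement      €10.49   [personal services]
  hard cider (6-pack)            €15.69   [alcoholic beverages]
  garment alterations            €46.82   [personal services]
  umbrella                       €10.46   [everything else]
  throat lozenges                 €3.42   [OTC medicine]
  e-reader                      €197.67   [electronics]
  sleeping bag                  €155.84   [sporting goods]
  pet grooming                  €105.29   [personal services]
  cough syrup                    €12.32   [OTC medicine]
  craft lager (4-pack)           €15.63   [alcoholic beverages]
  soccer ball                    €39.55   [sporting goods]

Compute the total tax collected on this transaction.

€21.35

Watch battery replacement €10.49: personal services, buyer-exempt → 0% → €0.00
Hard cider (6-pack) €15.69: alcoholic beverages → 8.75% → €1.372875
Garment alterations €46.82: personal services, buyer-exempt → 0% → €0.00
Umbrella €10.46: everything else → 9.25% → €0.96755
Throat lozenges €3.42: OTC medicine → 6% → €0.2052
E-reader €197.67: electronics → 4% → €7.9068
Sleeping bag €155.84: sporting goods → 4.5% → €7.0128
Pet grooming €105.29: personal services, buyer-exempt → 0% → €0.00
Cough syrup €12.32: OTC medicine → 6% → €0.7392
Craft lager (4-pack) €15.63: alcoholic beverages → 8.75% → €1.367625
Soccer ball €39.55: sporting goods → 4.5% → €1.77975
Unrounded tax sum = €21.3518 → €21.35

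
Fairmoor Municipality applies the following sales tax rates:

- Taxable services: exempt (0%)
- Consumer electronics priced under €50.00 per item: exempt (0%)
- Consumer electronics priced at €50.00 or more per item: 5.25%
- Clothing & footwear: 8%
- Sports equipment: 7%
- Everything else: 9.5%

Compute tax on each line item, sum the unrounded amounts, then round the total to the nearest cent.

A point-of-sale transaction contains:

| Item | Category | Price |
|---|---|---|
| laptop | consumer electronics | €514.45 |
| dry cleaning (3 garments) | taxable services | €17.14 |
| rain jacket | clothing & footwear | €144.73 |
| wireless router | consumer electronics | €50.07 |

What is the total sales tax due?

€41.22

Laptop €514.45: consumer electronics, €50.00 or more → 5.25% → €27.008625
Dry cleaning (3 garments) €17.14: taxable services → 0% → €0.00
Rain jacket €144.73: clothing & footwear → 8% → €11.5784
Wireless router €50.07: consumer electronics, €50.00 or more → 5.25% → €2.628675
Unrounded tax sum = €41.2157 → €41.22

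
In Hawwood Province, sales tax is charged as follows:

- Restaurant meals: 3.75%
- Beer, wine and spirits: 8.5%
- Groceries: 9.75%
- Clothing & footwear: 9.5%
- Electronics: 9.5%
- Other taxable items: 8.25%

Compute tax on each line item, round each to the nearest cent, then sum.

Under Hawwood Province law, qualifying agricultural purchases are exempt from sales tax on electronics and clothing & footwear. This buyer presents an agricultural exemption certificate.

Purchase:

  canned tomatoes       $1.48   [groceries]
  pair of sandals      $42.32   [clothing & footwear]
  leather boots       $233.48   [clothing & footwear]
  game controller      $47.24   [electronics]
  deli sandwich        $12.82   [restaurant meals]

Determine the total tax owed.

$0.62

Canned tomatoes $1.48: groceries → 9.75% → $0.14
Pair of sandals $42.32: clothing & footwear, buyer-exempt → 0% → $0.00
Leather boots $233.48: clothing & footwear, buyer-exempt → 0% → $0.00
Game controller $47.24: electronics, buyer-exempt → 0% → $0.00
Deli sandwich $12.82: restaurant meals → 3.75% → $0.48
Total tax = $0.14 + $0.48 = $0.62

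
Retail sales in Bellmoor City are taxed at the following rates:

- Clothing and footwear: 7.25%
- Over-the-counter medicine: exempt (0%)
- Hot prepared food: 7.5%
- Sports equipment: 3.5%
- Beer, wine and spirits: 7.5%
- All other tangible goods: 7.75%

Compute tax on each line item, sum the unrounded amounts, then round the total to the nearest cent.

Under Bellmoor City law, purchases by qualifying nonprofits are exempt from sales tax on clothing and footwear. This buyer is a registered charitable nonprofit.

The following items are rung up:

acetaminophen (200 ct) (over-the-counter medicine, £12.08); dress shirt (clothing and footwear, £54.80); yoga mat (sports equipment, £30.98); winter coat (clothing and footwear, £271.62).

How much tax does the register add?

Acetaminophen (200 ct) £12.08: over-the-counter medicine → 0% → £0.00
Dress shirt £54.80: clothing and footwear, buyer-exempt → 0% → £0.00
Yoga mat £30.98: sports equipment → 3.5% → £1.0843
Winter coat £271.62: clothing and footwear, buyer-exempt → 0% → £0.00
Unrounded tax sum = £1.0843 → £1.08

£1.08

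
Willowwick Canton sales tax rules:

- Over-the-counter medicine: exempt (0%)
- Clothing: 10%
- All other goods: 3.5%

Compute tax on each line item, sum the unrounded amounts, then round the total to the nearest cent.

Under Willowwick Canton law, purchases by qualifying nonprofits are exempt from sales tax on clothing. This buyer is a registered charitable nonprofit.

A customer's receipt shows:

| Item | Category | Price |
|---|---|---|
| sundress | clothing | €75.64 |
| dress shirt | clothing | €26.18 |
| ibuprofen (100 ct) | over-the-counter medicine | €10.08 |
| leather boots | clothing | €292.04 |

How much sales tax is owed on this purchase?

€0.00

Sundress €75.64: clothing, buyer-exempt → 0% → €0.00
Dress shirt €26.18: clothing, buyer-exempt → 0% → €0.00
Ibuprofen (100 ct) €10.08: over-the-counter medicine → 0% → €0.00
Leather boots €292.04: clothing, buyer-exempt → 0% → €0.00
Unrounded tax sum = €0.00 → €0.00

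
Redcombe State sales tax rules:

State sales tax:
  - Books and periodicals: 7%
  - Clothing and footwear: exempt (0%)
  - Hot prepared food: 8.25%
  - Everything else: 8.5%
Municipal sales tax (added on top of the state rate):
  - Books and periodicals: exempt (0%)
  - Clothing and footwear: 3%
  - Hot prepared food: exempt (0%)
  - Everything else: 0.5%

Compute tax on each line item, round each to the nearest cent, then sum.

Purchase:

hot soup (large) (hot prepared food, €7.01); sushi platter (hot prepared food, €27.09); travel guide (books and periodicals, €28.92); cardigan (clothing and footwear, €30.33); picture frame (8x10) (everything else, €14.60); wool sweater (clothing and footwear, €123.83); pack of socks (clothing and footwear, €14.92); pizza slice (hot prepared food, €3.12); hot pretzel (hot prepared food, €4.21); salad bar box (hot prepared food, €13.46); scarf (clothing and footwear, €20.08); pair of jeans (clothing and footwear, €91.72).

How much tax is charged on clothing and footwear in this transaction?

Cardigan €30.33: clothing and footwear → 0% + 3% municipal = 3% → €0.91
Wool sweater €123.83: clothing and footwear → 0% + 3% municipal = 3% → €3.71
Pack of socks €14.92: clothing and footwear → 0% + 3% municipal = 3% → €0.45
Scarf €20.08: clothing and footwear → 0% + 3% municipal = 3% → €0.60
Pair of jeans €91.72: clothing and footwear → 0% + 3% municipal = 3% → €2.75
Tax on clothing and footwear = €0.91 + €3.71 + €0.45 + €0.60 + €2.75 = €8.42

€8.42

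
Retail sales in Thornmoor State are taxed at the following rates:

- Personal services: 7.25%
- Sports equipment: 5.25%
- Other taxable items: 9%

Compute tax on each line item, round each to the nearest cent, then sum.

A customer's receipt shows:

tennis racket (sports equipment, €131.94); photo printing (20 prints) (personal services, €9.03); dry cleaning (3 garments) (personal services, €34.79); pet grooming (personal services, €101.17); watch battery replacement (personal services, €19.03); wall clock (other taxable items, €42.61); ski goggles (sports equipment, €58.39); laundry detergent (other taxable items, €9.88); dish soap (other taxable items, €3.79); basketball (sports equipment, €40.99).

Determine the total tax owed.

€29.09

Tennis racket €131.94: sports equipment → 5.25% → €6.93
Photo printing (20 prints) €9.03: personal services → 7.25% → €0.65
Dry cleaning (3 garments) €34.79: personal services → 7.25% → €2.52
Pet grooming €101.17: personal services → 7.25% → €7.33
Watch battery replacement €19.03: personal services → 7.25% → €1.38
Wall clock €42.61: other taxable items → 9% → €3.83
Ski goggles €58.39: sports equipment → 5.25% → €3.07
Laundry detergent €9.88: other taxable items → 9% → €0.89
Dish soap €3.79: other taxable items → 9% → €0.34
Basketball €40.99: sports equipment → 5.25% → €2.15
Total tax = €6.93 + €0.65 + €2.52 + €7.33 + €1.38 + €3.83 + €3.07 + €0.89 + €0.34 + €2.15 = €29.09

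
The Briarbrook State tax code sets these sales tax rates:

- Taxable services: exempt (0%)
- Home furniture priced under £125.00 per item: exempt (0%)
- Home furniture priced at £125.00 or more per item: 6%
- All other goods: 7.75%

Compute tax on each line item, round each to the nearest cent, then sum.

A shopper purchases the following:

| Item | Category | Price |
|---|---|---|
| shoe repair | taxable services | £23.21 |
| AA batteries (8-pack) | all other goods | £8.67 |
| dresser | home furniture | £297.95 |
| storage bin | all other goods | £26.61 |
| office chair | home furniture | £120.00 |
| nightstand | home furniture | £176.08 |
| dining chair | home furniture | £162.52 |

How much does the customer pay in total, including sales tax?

Shoe repair £23.21: taxable services → 0% → £0.00
AA batteries (8-pack) £8.67: all other goods → 7.75% → £0.67
Dresser £297.95: home furniture, £125.00 or more → 6% → £17.88
Storage bin £26.61: all other goods → 7.75% → £2.06
Office chair £120.00: home furniture, under £125.00 → 0% → £0.00
Nightstand £176.08: home furniture, £125.00 or more → 6% → £10.56
Dining chair £162.52: home furniture, £125.00 or more → 6% → £9.75
Subtotal = £815.04; tax = £40.92; total due = £855.96

£855.96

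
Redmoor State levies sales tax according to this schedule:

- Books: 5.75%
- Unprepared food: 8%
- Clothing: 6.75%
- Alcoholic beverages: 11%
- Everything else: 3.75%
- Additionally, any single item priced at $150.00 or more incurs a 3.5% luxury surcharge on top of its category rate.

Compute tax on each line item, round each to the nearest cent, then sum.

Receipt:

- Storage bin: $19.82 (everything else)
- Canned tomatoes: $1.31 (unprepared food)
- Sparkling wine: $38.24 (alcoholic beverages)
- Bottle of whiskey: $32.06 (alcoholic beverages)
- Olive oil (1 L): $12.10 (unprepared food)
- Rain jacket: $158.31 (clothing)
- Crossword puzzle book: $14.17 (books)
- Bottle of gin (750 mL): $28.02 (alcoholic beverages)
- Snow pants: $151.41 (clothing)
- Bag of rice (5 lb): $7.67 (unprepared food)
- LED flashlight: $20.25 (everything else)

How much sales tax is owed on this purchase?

Storage bin $19.82: everything else → 3.75% → $0.74
Canned tomatoes $1.31: unprepared food → 8% → $0.10
Sparkling wine $38.24: alcoholic beverages → 11% → $4.21
Bottle of whiskey $32.06: alcoholic beverages → 11% → $3.53
Olive oil (1 L) $12.10: unprepared food → 8% → $0.97
Rain jacket $158.31: clothing → 6.75% + 3.5% surcharge = 10.25% → $16.23
Crossword puzzle book $14.17: books → 5.75% → $0.81
Bottle of gin (750 mL) $28.02: alcoholic beverages → 11% → $3.08
Snow pants $151.41: clothing → 6.75% + 3.5% surcharge = 10.25% → $15.52
Bag of rice (5 lb) $7.67: unprepared food → 8% → $0.61
LED flashlight $20.25: everything else → 3.75% → $0.76
Total tax = $0.74 + $0.10 + $4.21 + $3.53 + $0.97 + $16.23 + $0.81 + $3.08 + $15.52 + $0.61 + $0.76 = $46.56

$46.56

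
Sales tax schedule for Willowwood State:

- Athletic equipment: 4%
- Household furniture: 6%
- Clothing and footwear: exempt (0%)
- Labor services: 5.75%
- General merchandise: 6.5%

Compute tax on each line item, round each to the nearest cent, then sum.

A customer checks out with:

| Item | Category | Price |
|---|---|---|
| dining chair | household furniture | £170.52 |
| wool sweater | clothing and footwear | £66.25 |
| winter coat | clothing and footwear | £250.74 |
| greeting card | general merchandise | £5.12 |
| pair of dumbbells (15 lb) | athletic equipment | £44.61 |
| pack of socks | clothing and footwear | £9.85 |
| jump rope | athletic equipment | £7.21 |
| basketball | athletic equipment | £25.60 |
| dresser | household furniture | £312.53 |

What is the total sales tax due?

Dining chair £170.52: household furniture → 6% → £10.23
Wool sweater £66.25: clothing and footwear → 0% → £0.00
Winter coat £250.74: clothing and footwear → 0% → £0.00
Greeting card £5.12: general merchandise → 6.5% → £0.33
Pair of dumbbells (15 lb) £44.61: athletic equipment → 4% → £1.78
Pack of socks £9.85: clothing and footwear → 0% → £0.00
Jump rope £7.21: athletic equipment → 4% → £0.29
Basketball £25.60: athletic equipment → 4% → £1.02
Dresser £312.53: household furniture → 6% → £18.75
Total tax = £10.23 + £0.33 + £1.78 + £0.29 + £1.02 + £18.75 = £32.40

£32.40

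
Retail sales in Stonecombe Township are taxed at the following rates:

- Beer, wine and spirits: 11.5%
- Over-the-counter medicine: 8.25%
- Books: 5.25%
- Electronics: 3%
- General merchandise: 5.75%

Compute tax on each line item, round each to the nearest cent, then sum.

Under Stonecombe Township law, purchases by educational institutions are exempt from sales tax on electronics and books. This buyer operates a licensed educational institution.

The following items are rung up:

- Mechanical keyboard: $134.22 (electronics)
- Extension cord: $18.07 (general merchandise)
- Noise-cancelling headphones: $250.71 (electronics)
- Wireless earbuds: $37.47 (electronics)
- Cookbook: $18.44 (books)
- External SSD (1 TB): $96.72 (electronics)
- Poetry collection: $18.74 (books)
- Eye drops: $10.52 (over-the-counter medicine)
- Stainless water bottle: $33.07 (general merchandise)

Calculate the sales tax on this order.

$3.81

Mechanical keyboard $134.22: electronics, buyer-exempt → 0% → $0.00
Extension cord $18.07: general merchandise → 5.75% → $1.04
Noise-cancelling headphones $250.71: electronics, buyer-exempt → 0% → $0.00
Wireless earbuds $37.47: electronics, buyer-exempt → 0% → $0.00
Cookbook $18.44: books, buyer-exempt → 0% → $0.00
External SSD (1 TB) $96.72: electronics, buyer-exempt → 0% → $0.00
Poetry collection $18.74: books, buyer-exempt → 0% → $0.00
Eye drops $10.52: over-the-counter medicine → 8.25% → $0.87
Stainless water bottle $33.07: general merchandise → 5.75% → $1.90
Total tax = $1.04 + $0.87 + $1.90 = $3.81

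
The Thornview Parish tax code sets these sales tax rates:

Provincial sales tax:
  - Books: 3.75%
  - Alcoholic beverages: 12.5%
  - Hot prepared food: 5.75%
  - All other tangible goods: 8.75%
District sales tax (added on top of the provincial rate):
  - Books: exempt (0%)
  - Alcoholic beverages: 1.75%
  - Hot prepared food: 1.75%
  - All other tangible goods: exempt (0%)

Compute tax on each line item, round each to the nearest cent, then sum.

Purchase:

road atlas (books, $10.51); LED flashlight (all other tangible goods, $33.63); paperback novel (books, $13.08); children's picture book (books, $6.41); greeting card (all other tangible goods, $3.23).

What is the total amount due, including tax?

$71.20

Road atlas $10.51: books → 3.75% + 0% district = 3.75% → $0.39
LED flashlight $33.63: all other tangible goods → 8.75% + 0% district = 8.75% → $2.94
Paperback novel $13.08: books → 3.75% + 0% district = 3.75% → $0.49
Children's picture book $6.41: books → 3.75% + 0% district = 3.75% → $0.24
Greeting card $3.23: all other tangible goods → 8.75% + 0% district = 8.75% → $0.28
Subtotal = $66.86; tax = $4.34; total due = $71.20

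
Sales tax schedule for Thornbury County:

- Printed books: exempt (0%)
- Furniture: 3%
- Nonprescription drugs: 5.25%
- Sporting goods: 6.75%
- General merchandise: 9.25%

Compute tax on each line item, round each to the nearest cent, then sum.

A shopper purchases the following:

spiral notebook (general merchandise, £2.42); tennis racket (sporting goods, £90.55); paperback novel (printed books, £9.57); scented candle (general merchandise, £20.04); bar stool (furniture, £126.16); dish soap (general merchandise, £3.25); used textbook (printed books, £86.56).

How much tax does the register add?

Spiral notebook £2.42: general merchandise → 9.25% → £0.22
Tennis racket £90.55: sporting goods → 6.75% → £6.11
Paperback novel £9.57: printed books → 0% → £0.00
Scented candle £20.04: general merchandise → 9.25% → £1.85
Bar stool £126.16: furniture → 3% → £3.78
Dish soap £3.25: general merchandise → 9.25% → £0.30
Used textbook £86.56: printed books → 0% → £0.00
Total tax = £0.22 + £6.11 + £1.85 + £3.78 + £0.30 = £12.26

£12.26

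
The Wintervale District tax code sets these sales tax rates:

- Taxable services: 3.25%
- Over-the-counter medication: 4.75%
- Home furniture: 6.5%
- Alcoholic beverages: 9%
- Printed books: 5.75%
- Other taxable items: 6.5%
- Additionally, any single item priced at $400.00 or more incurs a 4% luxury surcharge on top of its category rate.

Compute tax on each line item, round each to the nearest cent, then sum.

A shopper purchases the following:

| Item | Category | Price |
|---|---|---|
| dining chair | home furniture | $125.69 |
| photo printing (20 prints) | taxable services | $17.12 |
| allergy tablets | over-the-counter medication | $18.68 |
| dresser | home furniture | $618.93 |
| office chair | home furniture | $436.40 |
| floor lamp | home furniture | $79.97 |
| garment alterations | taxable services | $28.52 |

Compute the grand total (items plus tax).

$1451.87

Dining chair $125.69: home furniture → 6.5% → $8.17
Photo printing (20 prints) $17.12: taxable services → 3.25% → $0.56
Allergy tablets $18.68: over-the-counter medication → 4.75% → $0.89
Dresser $618.93: home furniture → 6.5% + 4% surcharge = 10.5% → $64.99
Office chair $436.40: home furniture → 6.5% + 4% surcharge = 10.5% → $45.82
Floor lamp $79.97: home furniture → 6.5% → $5.20
Garment alterations $28.52: taxable services → 3.25% → $0.93
Subtotal = $1325.31; tax = $126.56; total due = $1451.87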